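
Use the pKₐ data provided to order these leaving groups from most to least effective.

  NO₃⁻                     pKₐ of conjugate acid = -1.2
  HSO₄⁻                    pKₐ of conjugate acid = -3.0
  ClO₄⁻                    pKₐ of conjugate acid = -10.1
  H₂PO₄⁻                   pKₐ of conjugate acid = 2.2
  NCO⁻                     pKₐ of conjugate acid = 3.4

Lower conjugate-acid pKₐ ⇒ weaker base ⇒ better leaving group.
Sorting by the given values: ClO₄⁻ (-10.1), HSO₄⁻ (-3.0), NO₃⁻ (-1.2), H₂PO₄⁻ (2.2), NCO⁻ (3.4).

ClO₄⁻ > HSO₄⁻ > NO₃⁻ > H₂PO₄⁻ > NCO⁻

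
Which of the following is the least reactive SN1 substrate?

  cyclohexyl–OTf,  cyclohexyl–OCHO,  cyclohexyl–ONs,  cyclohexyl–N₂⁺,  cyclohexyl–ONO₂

Same R in every case — rank the leaving groups.
The more stable X⁻ (or X) is on its own — i.e. the weaker a base it is — the better a leaving group it makes.
cyclohexyl–N₂⁺ loses N₂: no meaningful conjugate acid; N₂ departs as an exceptionally stable neutral molecule
cyclohexyl–OTf loses OTf⁻: pKₐ(CF₃SO₃H (triflic acid)) ≈ -14
cyclohexyl–ONs loses ONs⁻: pKₐ(p-O₂NC₆H₄SO₃H) ≈ -3.5
cyclohexyl–ONO₂ loses NO₃⁻: pKₐ(HNO₃) ≈ -1.3
cyclohexyl–OCHO loses HCOO⁻: pKₐ(HCOOH) ≈ 3.8

cyclohexyl–OCHO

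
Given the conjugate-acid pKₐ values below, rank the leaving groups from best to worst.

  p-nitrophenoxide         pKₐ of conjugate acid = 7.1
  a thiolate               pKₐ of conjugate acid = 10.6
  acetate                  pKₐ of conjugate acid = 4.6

Lower conjugate-acid pKₐ ⇒ weaker base ⇒ better leaving group.
Sorting by the given values: acetate (4.6), p-nitrophenoxide (7.1), a thiolate (10.6).

acetate > p-nitrophenoxide > a thiolate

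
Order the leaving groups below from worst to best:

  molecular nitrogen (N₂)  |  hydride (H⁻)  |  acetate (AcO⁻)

hydride (H⁻) < acetate (AcO⁻) < molecular nitrogen (N₂)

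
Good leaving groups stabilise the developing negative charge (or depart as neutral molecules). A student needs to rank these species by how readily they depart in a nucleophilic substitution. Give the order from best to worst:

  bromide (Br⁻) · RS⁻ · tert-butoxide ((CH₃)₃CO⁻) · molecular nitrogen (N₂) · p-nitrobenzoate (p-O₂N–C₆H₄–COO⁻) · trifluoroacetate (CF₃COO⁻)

molecular nitrogen (N₂) > bromide (Br⁻) > trifluoroacetate (CF₃COO⁻) > p-nitrobenzoate (p-O₂N–C₆H₄–COO⁻) > RS⁻ > tert-butoxide ((CH₃)₃CO⁻)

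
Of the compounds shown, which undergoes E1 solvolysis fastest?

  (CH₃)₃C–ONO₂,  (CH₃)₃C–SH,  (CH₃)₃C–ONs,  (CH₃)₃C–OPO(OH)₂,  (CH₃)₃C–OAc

(CH₃)₃C–ONs

With the same alkyl group throughout, only the leaving group differentiates the rates.
The more stable X⁻ (or X) is on its own — i.e. the weaker a base it is — the better a leaving group it makes.
(CH₃)₃C–ONs loses ONs⁻: pKₐ(p-O₂NC₆H₄SO₃H) ≈ -3.5
(CH₃)₃C–ONO₂ loses NO₃⁻: pKₐ(HNO₃) ≈ -1.3
(CH₃)₃C–OPO(OH)₂ loses H₂PO₄⁻: pKₐ(H₃PO₄) ≈ 2.1
(CH₃)₃C–OAc loses AcO⁻: pKₐ(CH₃COOH) ≈ 4.8
(CH₃)₃C–SH loses HS⁻: pKₐ(H₂S) ≈ 7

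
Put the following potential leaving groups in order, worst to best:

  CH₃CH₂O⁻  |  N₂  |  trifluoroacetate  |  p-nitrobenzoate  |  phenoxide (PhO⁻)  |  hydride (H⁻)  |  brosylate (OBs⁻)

hydride (H⁻) < CH₃CH₂O⁻ < phenoxide (PhO⁻) < p-nitrobenzoate < trifluoroacetate < brosylate (OBs⁻) < N₂

A good leaving group is a weak base: the lower the pKₐ of its conjugate acid, the more readily it departs.
N₂: no meaningful conjugate acid; N₂ departs as an exceptionally stable neutral molecule
brosylate (OBs⁻): pKₐ(p-BrC₆H₄SO₃H) ≈ -2.8
trifluoroacetate: pKₐ(CF₃COOH) ≈ 0.2 — strongly electron-withdrawing CF₃ stabilises the carboxylate
p-nitrobenzoate: pKₐ(p-nitrobenzoic acid) ≈ 3.4 — electron-withdrawing nitro group stabilises the carboxylate
phenoxide (PhO⁻): pKₐ(C₆H₅OH (phenol)) ≈ 10 — resonance into the ring helps, but still a poor LG
CH₃CH₂O⁻: pKₐ(CH₃CH₂OH) ≈ 16
hydride (H⁻): pKₐ(H₂) ≈ 36 — extremely strong base; leaves only in special hydride-transfer contexts
Listed from poorest to best leaving group as asked.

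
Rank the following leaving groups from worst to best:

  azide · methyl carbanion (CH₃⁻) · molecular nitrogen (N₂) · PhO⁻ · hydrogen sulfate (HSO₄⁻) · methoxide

methyl carbanion (CH₃⁻) < methoxide < PhO⁻ < azide < hydrogen sulfate (HSO₄⁻) < molecular nitrogen (N₂)

Leaving-group ability tracks the stability of the departed species; conjugate-acid pKₐ is the usual yardstick (lower pKₐ → better LG).
molecular nitrogen (N₂): no meaningful conjugate acid; N₂ departs as an exceptionally stable neutral molecule
hydrogen sulfate (HSO₄⁻): pKₐ(H₂SO₄) ≈ -3 — conjugate base of a strong mineral acid
azide: pKₐ(HN₃) ≈ 4.7 — linear, resonance-stabilised
PhO⁻: pKₐ(C₆H₅OH (phenol)) ≈ 10 — resonance into the ring helps, but still a poor LG
methoxide: pKₐ(CH₃OH) ≈ 15.5 — strong base; alkoxides do not leave unassisted
methyl carbanion (CH₃⁻): pKₐ(CH₄) ≈ 48
Listed from poorest to best leaving group as asked.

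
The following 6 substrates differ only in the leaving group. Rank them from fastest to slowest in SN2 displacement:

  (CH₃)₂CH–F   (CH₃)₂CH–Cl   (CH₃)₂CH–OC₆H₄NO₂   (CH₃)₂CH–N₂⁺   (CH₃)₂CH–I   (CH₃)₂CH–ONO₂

Identical carbon frameworks mean the comparison reduces to leaving-group quality.
The more stable X⁻ (or X) is on its own — i.e. the weaker a base it is — the better a leaving group it makes.
(CH₃)₂CH–N₂⁺ loses N₂: no meaningful conjugate acid; N₂ departs as an exceptionally stable neutral molecule
(CH₃)₂CH–I loses I⁻: pKₐ(HI) ≈ -10
(CH₃)₂CH–Cl loses Cl⁻: pKₐ(HCl) ≈ -7
(CH₃)₂CH–ONO₂ loses NO₃⁻: pKₐ(HNO₃) ≈ -1.3
(CH₃)₂CH–F loses F⁻: pKₐ(HF) ≈ 3.2
(CH₃)₂CH–OC₆H₄NO₂ loses p-O₂N–C₆H₄–O⁻: pKₐ(p-nitrophenol) ≈ 7.2

(CH₃)₂CH–N₂⁺ > (CH₃)₂CH–I > (CH₃)₂CH–Cl > (CH₃)₂CH–ONO₂ > (CH₃)₂CH–F > (CH₃)₂CH–OC₆H₄NO₂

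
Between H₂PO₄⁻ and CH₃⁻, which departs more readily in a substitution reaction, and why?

H₂PO₄⁻

H₂PO₄⁻ is the better leaving group.
pKₐ(H₃PO₄) ≈ 2.1 versus pKₐ(CH₄) ≈ 48: H₂PO₄⁻ is the much weaker base.
Moderate base; biological leaving group after further activation.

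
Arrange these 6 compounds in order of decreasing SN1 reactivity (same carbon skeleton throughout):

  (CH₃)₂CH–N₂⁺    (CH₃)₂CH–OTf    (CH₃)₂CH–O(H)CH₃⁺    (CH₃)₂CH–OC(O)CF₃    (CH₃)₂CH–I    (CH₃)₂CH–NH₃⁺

(CH₃)₂CH–N₂⁺ > (CH₃)₂CH–OTf > (CH₃)₂CH–I > (CH₃)₂CH–O(H)CH₃⁺ > (CH₃)₂CH–OC(O)CF₃ > (CH₃)₂CH–NH₃⁺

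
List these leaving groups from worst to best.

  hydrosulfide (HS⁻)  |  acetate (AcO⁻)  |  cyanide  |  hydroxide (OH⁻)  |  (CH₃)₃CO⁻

(CH₃)₃CO⁻ < hydroxide (OH⁻) < cyanide < hydrosulfide (HS⁻) < acetate (AcO⁻)

A good leaving group is a weak base: the lower the pKₐ of its conjugate acid, the more readily it departs.
acetate (AcO⁻): pKₐ(CH₃COOH) ≈ 4.8 — resonance-stabilised but still a weak base
hydrosulfide (HS⁻): pKₐ(H₂S) ≈ 7 — larger and more polarisable than the oxygen analogue
cyanide: pKₐ(HCN) ≈ 9.2 — sp carbon stabilises the charge somewhat, but still a poor LG
hydroxide (OH⁻): pKₐ(H₂O) ≈ 15.7 — strong base; essentially never leaves without prior activation
(CH₃)₃CO⁻: pKₐ(t-BuOH) ≈ 18 — bulky, strongly basic alkoxide
Reversing gives the worst-to-best order requested.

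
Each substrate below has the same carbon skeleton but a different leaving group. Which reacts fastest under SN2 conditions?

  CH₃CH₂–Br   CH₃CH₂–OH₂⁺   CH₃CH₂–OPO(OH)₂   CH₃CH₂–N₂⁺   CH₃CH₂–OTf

Same R in every case — rank the leaving groups.
Rank by basicity of the departing species: weakest base leaves most easily.
CH₃CH₂–N₂⁺ loses N₂: no meaningful conjugate acid; N₂ departs as an exceptionally stable neutral molecule
CH₃CH₂–OTf loses OTf⁻: pKₐ(CF₃SO₃H (triflic acid)) ≈ -14
CH₃CH₂–Br loses Br⁻: pKₐ(HBr) ≈ -9
CH₃CH₂–OH₂⁺ loses H₂O: pKₐ(H₃O⁺) ≈ -1.7
CH₃CH₂–OPO(OH)₂ loses H₂PO₄⁻: pKₐ(H₃PO₄) ≈ 2.1

CH₃CH₂–N₂⁺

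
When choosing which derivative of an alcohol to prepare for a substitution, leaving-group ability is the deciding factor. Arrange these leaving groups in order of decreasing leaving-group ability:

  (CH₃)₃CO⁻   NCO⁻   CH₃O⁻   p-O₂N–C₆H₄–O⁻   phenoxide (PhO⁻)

NCO⁻ > p-O₂N–C₆H₄–O⁻ > phenoxide (PhO⁻) > CH₃O⁻ > (CH₃)₃CO⁻

A good leaving group is a weak base: the lower the pKₐ of its conjugate acid, the more readily it departs.
NCO⁻: pKₐ(HOCN) ≈ 3.5 — resonance between N and O
p-O₂N–C₆H₄–O⁻: pKₐ(p-nitrophenol) ≈ 7.2 — nitro group delocalises the charge; the classic chromogenic LG
phenoxide (PhO⁻): pKₐ(C₆H₅OH (phenol)) ≈ 10
CH₃O⁻: pKₐ(CH₃OH) ≈ 15.5
(CH₃)₃CO⁻: pKₐ(t-BuOH) ≈ 18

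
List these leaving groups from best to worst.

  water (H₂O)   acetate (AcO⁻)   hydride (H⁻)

water (H₂O): pKₐ(H₃O⁺) ≈ -1.7 — neutral; leaves from a protonated alcohol (R–OH₂⁺)
acetate (AcO⁻): pKₐ(CH₃COOH) ≈ 4.8 — resonance-stabilised but still a weak base
hydride (H⁻): pKₐ(H₂) ≈ 36 — extremely strong base; leaves only in special hydride-transfer contexts

water (H₂O) > acetate (AcO⁻) > hydride (H⁻)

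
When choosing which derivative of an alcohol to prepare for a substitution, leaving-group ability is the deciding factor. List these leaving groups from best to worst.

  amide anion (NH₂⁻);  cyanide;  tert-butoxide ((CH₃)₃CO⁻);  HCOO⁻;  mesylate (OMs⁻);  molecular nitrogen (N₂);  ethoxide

A good leaving group is a weak base: the lower the pKₐ of its conjugate acid, the more readily it departs.
molecular nitrogen (N₂): no meaningful conjugate acid; N₂ departs as an exceptionally stable neutral molecule
mesylate (OMs⁻): pKₐ(CH₃SO₃H (MsOH)) ≈ -1.9
HCOO⁻: pKₐ(HCOOH) ≈ 3.8
cyanide: pKₐ(HCN) ≈ 9.2
ethoxide: pKₐ(CH₃CH₂OH) ≈ 16
tert-butoxide ((CH₃)₃CO⁻): pKₐ(t-BuOH) ≈ 18
amide anion (NH₂⁻): pKₐ(NH₃) ≈ 38

molecular nitrogen (N₂) > mesylate (OMs⁻) > HCOO⁻ > cyanide > ethoxide > tert-butoxide ((CH₃)₃CO⁻) > amide anion (NH₂⁻)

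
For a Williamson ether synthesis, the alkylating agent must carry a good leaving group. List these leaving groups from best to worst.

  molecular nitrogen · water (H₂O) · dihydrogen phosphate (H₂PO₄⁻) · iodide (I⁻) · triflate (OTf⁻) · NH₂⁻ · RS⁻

Rank by basicity of the departing species: weakest base leaves most easily.
molecular nitrogen: no meaningful conjugate acid; N₂ departs as an exceptionally stable neutral molecule
triflate (OTf⁻): pKₐ(CF₃SO₃H (triflic acid)) ≈ -14 — charge spread over three oxygens and a CF₃ group; the premier leaving group in synthesis
iodide (I⁻): pKₐ(HI) ≈ -10
water (H₂O): pKₐ(H₃O⁺) ≈ -1.7 — neutral; leaves from a protonated alcohol (R–OH₂⁺)
dihydrogen phosphate (H₂PO₄⁻): pKₐ(H₃PO₄) ≈ 2.1 — moderate base; biological leaving group after further activation
RS⁻: pKₐ(RSH (a thiol)) ≈ 10.5 — moderately basic; rarely leaves without activation
NH₂⁻: pKₐ(NH₃) ≈ 38 — extremely strong base; never a leaving group

molecular nitrogen > triflate (OTf⁻) > iodide (I⁻) > water (H₂O) > dihydrogen phosphate (H₂PO₄⁻) > RS⁻ > NH₂⁻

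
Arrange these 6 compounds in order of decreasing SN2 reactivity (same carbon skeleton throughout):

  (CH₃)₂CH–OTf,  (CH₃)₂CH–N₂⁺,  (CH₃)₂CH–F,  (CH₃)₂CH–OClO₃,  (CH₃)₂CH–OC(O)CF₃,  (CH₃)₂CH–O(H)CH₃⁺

(CH₃)₂CH–N₂⁺ > (CH₃)₂CH–OTf > (CH₃)₂CH–OClO₃ > (CH₃)₂CH–O(H)CH₃⁺ > (CH₃)₂CH–OC(O)CF₃ > (CH₃)₂CH–F

With the same alkyl group throughout, only the leaving group differentiates the rates.
Leaving-group ability tracks the stability of the departed species; conjugate-acid pKₐ is the usual yardstick (lower pKₐ → better LG).
(CH₃)₂CH–N₂⁺ loses N₂: no meaningful conjugate acid; N₂ departs as an exceptionally stable neutral molecule
(CH₃)₂CH–OTf loses OTf⁻: pKₐ(CF₃SO₃H (triflic acid)) ≈ -14
(CH₃)₂CH–OClO₃ loses ClO₄⁻: pKₐ(HClO₄) ≈ -10
(CH₃)₂CH–O(H)CH₃⁺ loses R'OH: pKₐ(R'OH₂⁺) ≈ -2.4
(CH₃)₂CH–OC(O)CF₃ loses CF₃COO⁻: pKₐ(CF₃COOH) ≈ 0.2
(CH₃)₂CH–F loses F⁻: pKₐ(HF) ≈ 3.2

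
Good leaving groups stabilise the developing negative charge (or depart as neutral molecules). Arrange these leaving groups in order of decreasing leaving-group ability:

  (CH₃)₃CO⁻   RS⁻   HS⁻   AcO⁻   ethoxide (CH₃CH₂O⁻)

AcO⁻ > HS⁻ > RS⁻ > ethoxide (CH₃CH₂O⁻) > (CH₃)₃CO⁻

Leaving-group ability tracks the stability of the departed species; conjugate-acid pKₐ is the usual yardstick (lower pKₐ → better LG).
AcO⁻: pKₐ(CH₃COOH) ≈ 4.8
HS⁻: pKₐ(H₂S) ≈ 7
RS⁻: pKₐ(RSH (a thiol)) ≈ 10.5
ethoxide (CH₃CH₂O⁻): pKₐ(CH₃CH₂OH) ≈ 16
(CH₃)₃CO⁻: pKₐ(t-BuOH) ≈ 18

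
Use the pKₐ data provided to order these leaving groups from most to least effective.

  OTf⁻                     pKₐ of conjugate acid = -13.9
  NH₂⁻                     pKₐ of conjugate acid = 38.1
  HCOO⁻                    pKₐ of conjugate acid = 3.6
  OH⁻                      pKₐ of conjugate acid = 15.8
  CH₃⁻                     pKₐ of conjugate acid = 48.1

Lower conjugate-acid pKₐ ⇒ weaker base ⇒ better leaving group.
Sorting by the given values: OTf⁻ (-13.9), HCOO⁻ (3.6), OH⁻ (15.8), NH₂⁻ (38.1), CH₃⁻ (48.1).

OTf⁻ > HCOO⁻ > OH⁻ > NH₂⁻ > CH₃⁻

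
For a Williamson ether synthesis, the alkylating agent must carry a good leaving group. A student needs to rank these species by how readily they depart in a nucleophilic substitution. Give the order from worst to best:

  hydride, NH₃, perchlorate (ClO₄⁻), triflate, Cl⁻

Leaving-group ability tracks the stability of the departed species; conjugate-acid pKₐ is the usual yardstick (lower pKₐ → better LG).
triflate: pKₐ(CF₃SO₃H (triflic acid)) ≈ -14
perchlorate (ClO₄⁻): pKₐ(HClO₄) ≈ -10
Cl⁻: pKₐ(HCl) ≈ -7
NH₃: pKₐ(NH₄⁺) ≈ 9.2
hydride: pKₐ(H₂) ≈ 36
The question asks for worst first, so the sequence is read in increasing leaving-group ability.

hydride < NH₃ < Cl⁻ < perchlorate (ClO₄⁻) < triflate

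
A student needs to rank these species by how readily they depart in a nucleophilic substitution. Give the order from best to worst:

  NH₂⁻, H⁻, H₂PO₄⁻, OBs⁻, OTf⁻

Rank by basicity of the departing species: weakest base leaves most easily.
OTf⁻: pKₐ(CF₃SO₃H (triflic acid)) ≈ -14
OBs⁻: pKₐ(p-BrC₆H₄SO₃H) ≈ -2.8
H₂PO₄⁻: pKₐ(H₃PO₄) ≈ 2.1
H⁻: pKₐ(H₂) ≈ 36
NH₂⁻: pKₐ(NH₃) ≈ 38

OTf⁻ > OBs⁻ > H₂PO₄⁻ > H⁻ > NH₂⁻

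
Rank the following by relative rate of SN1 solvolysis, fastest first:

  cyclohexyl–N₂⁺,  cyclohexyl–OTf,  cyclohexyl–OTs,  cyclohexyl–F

cyclohexyl–N₂⁺ > cyclohexyl–OTf > cyclohexyl–OTs > cyclohexyl–F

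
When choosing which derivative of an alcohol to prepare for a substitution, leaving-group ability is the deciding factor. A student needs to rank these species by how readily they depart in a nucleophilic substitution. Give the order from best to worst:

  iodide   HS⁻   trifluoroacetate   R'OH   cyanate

Leaving-group ability tracks the stability of the departed species; conjugate-acid pKₐ is the usual yardstick (lower pKₐ → better LG).
iodide: pKₐ(HI) ≈ -10 — large, highly polarisable; very weak base
R'OH: pKₐ(R'OH₂⁺) ≈ -2.4 — neutral; leaves from a protonated ether (an oxonium ion, R–O(H)R'⁺)
trifluoroacetate: pKₐ(CF₃COOH) ≈ 0.2 — strongly electron-withdrawing CF₃ stabilises the carboxylate
cyanate: pKₐ(HOCN) ≈ 3.5 — resonance between N and O
HS⁻: pKₐ(H₂S) ≈ 7

iodide > R'OH > trifluoroacetate > cyanate > HS⁻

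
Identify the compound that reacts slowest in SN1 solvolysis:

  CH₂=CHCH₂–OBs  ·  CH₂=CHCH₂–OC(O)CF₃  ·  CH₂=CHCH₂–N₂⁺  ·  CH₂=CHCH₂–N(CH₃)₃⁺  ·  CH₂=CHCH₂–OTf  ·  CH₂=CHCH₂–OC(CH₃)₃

Same R in every case — rank the leaving groups.
Leaving-group ability tracks the stability of the departed species; conjugate-acid pKₐ is the usual yardstick (lower pKₐ → better LG).
CH₂=CHCH₂–N₂⁺ loses N₂: no meaningful conjugate acid; N₂ departs as an exceptionally stable neutral molecule
CH₂=CHCH₂–OTf loses OTf⁻: pKₐ(CF₃SO₃H (triflic acid)) ≈ -14
CH₂=CHCH₂–OBs loses OBs⁻: pKₐ(p-BrC₆H₄SO₃H) ≈ -2.8
CH₂=CHCH₂–OC(O)CF₃ loses CF₃COO⁻: pKₐ(CF₃COOH) ≈ 0.2
CH₂=CHCH₂–N(CH₃)₃⁺ loses NR'₃: pKₐ(R'₃NH⁺) ≈ 10.7
CH₂=CHCH₂–OC(CH₃)₃ loses (CH₃)₃CO⁻: pKₐ(t-BuOH) ≈ 18

CH₂=CHCH₂–OC(CH₃)₃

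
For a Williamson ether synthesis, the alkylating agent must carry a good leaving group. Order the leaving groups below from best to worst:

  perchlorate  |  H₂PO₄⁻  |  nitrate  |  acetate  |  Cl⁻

perchlorate > Cl⁻ > nitrate > H₂PO₄⁻ > acetate

perchlorate: pKₐ(HClO₄) ≈ -10
Cl⁻: pKₐ(HCl) ≈ -7 — moderately weak base
nitrate: pKₐ(HNO₃) ≈ -1.3
H₂PO₄⁻: pKₐ(H₃PO₄) ≈ 2.1
acetate: pKₐ(CH₃COOH) ≈ 4.8 — resonance-stabilised but still a weak base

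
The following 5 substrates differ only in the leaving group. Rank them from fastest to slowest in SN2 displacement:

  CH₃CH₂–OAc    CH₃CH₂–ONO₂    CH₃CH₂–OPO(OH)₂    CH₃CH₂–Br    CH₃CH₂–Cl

CH₃CH₂–Br > CH₃CH₂–Cl > CH₃CH₂–ONO₂ > CH₃CH₂–OPO(OH)₂ > CH₃CH₂–OAc

The skeletons are identical, so relative rate is governed entirely by leaving-group ability.
Leaving-group ability tracks the stability of the departed species; conjugate-acid pKₐ is the usual yardstick (lower pKₐ → better LG).
CH₃CH₂–Br loses Br⁻: pKₐ(HBr) ≈ -9
CH₃CH₂–Cl loses Cl⁻: pKₐ(HCl) ≈ -7
CH₃CH₂–ONO₂ loses NO₃⁻: pKₐ(HNO₃) ≈ -1.3
CH₃CH₂–OPO(OH)₂ loses H₂PO₄⁻: pKₐ(H₃PO₄) ≈ 2.1
CH₃CH₂–OAc loses AcO⁻: pKₐ(CH₃COOH) ≈ 4.8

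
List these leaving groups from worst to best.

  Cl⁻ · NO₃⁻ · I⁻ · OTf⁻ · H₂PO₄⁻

H₂PO₄⁻ < NO₃⁻ < Cl⁻ < I⁻ < OTf⁻

A good leaving group is a weak base: the lower the pKₐ of its conjugate acid, the more readily it departs.
OTf⁻: pKₐ(CF₃SO₃H (triflic acid)) ≈ -14
I⁻: pKₐ(HI) ≈ -10
Cl⁻: pKₐ(HCl) ≈ -7
NO₃⁻: pKₐ(HNO₃) ≈ -1.3
H₂PO₄⁻: pKₐ(H₃PO₄) ≈ 2.1
Reversing gives the worst-to-best order requested.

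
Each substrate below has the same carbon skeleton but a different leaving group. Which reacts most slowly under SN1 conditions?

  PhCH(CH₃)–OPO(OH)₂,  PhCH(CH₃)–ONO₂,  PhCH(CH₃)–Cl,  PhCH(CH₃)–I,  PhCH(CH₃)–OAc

The skeletons are identical, so relative rate is governed entirely by leaving-group ability.
A good leaving group is a weak base: the lower the pKₐ of its conjugate acid, the more readily it departs.
PhCH(CH₃)–I loses I⁻: pKₐ(HI) ≈ -10
PhCH(CH₃)–Cl loses Cl⁻: pKₐ(HCl) ≈ -7
PhCH(CH₃)–ONO₂ loses NO₃⁻: pKₐ(HNO₃) ≈ -1.3
PhCH(CH₃)–OPO(OH)₂ loses H₂PO₄⁻: pKₐ(H₃PO₄) ≈ 2.1
PhCH(CH₃)–OAc loses AcO⁻: pKₐ(CH₃COOH) ≈ 4.8

PhCH(CH₃)–OAc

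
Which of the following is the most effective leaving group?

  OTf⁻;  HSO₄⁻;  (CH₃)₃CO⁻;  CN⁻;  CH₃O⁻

OTf⁻

A good leaving group is a weak base: the lower the pKₐ of its conjugate acid, the more readily it departs.
OTf⁻: pKₐ(CF₃SO₃H (triflic acid)) ≈ -14
HSO₄⁻: pKₐ(H₂SO₄) ≈ -3
CN⁻: pKₐ(HCN) ≈ 9.2
CH₃O⁻: pKₐ(CH₃OH) ≈ 15.5
(CH₃)₃CO⁻: pKₐ(t-BuOH) ≈ 18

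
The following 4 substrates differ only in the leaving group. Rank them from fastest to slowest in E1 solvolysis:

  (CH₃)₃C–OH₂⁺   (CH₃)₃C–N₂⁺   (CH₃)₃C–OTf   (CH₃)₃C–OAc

(CH₃)₃C–N₂⁺ > (CH₃)₃C–OTf > (CH₃)₃C–OH₂⁺ > (CH₃)₃C–OAc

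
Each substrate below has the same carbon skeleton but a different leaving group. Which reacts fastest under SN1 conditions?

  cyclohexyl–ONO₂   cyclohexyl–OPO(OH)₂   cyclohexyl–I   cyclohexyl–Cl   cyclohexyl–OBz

cyclohexyl–I

Same R in every case — rank the leaving groups.
Leaving-group ability tracks the stability of the departed species; conjugate-acid pKₐ is the usual yardstick (lower pKₐ → better LG).
cyclohexyl–I loses I⁻: pKₐ(HI) ≈ -10
cyclohexyl–Cl loses Cl⁻: pKₐ(HCl) ≈ -7
cyclohexyl–ONO₂ loses NO₃⁻: pKₐ(HNO₃) ≈ -1.3
cyclohexyl–OPO(OH)₂ loses H₂PO₄⁻: pKₐ(H₃PO₄) ≈ 2.1
cyclohexyl–OBz loses PhCOO⁻: pKₐ(C₆H₅COOH) ≈ 4.2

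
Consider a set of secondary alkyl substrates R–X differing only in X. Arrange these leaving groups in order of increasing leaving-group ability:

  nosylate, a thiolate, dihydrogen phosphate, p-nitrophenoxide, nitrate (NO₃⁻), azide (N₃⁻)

Leaving-group ability tracks the stability of the departed species; conjugate-acid pKₐ is the usual yardstick (lower pKₐ → better LG).
nosylate: pKₐ(p-O₂NC₆H₄SO₃H) ≈ -3.5
nitrate (NO₃⁻): pKₐ(HNO₃) ≈ -1.3
dihydrogen phosphate: pKₐ(H₃PO₄) ≈ 2.1
azide (N₃⁻): pKₐ(HN₃) ≈ 4.7
p-nitrophenoxide: pKₐ(p-nitrophenol) ≈ 7.2
a thiolate: pKₐ(RSH (a thiol)) ≈ 10.5
Reversing gives the worst-to-best order requested.

a thiolate < p-nitrophenoxide < azide (N₃⁻) < dihydrogen phosphate < nitrate (NO₃⁻) < nosylate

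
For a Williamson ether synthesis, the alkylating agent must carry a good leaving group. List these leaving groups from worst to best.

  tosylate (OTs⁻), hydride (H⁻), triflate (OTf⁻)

hydride (H⁻) < tosylate (OTs⁻) < triflate (OTf⁻)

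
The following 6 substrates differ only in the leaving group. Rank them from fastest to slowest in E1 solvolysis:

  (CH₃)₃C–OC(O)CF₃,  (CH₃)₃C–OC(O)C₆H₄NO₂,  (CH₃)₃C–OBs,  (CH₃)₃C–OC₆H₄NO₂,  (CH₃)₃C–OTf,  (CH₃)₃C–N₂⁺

(CH₃)₃C–N₂⁺ > (CH₃)₃C–OTf > (CH₃)₃C–OBs > (CH₃)₃C–OC(O)CF₃ > (CH₃)₃C–OC(O)C₆H₄NO₂ > (CH₃)₃C–OC₆H₄NO₂

Same R in every case — rank the leaving groups.
The more stable X⁻ (or X) is on its own — i.e. the weaker a base it is — the better a leaving group it makes.
(CH₃)₃C–N₂⁺ loses N₂: no meaningful conjugate acid; N₂ departs as an exceptionally stable neutral molecule
(CH₃)₃C–OTf loses OTf⁻: pKₐ(CF₃SO₃H (triflic acid)) ≈ -14
(CH₃)₃C–OBs loses OBs⁻: pKₐ(p-BrC₆H₄SO₃H) ≈ -2.8
(CH₃)₃C–OC(O)CF₃ loses CF₃COO⁻: pKₐ(CF₃COOH) ≈ 0.2
(CH₃)₃C–OC(O)C₆H₄NO₂ loses p-O₂N–C₆H₄–COO⁻: pKₐ(p-nitrobenzoic acid) ≈ 3.4
(CH₃)₃C–OC₆H₄NO₂ loses p-O₂N–C₆H₄–O⁻: pKₐ(p-nitrophenol) ≈ 7.2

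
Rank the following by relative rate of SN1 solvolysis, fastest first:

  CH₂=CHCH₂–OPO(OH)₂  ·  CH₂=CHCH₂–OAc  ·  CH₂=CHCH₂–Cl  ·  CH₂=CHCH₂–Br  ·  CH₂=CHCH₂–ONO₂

CH₂=CHCH₂–Br > CH₂=CHCH₂–Cl > CH₂=CHCH₂–ONO₂ > CH₂=CHCH₂–OPO(OH)₂ > CH₂=CHCH₂–OAc

Same R in every case — rank the leaving groups.
The more stable X⁻ (or X) is on its own — i.e. the weaker a base it is — the better a leaving group it makes.
CH₂=CHCH₂–Br loses Br⁻: pKₐ(HBr) ≈ -9
CH₂=CHCH₂–Cl loses Cl⁻: pKₐ(HCl) ≈ -7
CH₂=CHCH₂–ONO₂ loses NO₃⁻: pKₐ(HNO₃) ≈ -1.3
CH₂=CHCH₂–OPO(OH)₂ loses H₂PO₄⁻: pKₐ(H₃PO₄) ≈ 2.1
CH₂=CHCH₂–OAc loses AcO⁻: pKₐ(CH₃COOH) ≈ 4.8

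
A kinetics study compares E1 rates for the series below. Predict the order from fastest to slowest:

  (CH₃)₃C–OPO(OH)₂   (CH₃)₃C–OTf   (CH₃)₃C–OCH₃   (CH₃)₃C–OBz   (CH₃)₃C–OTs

Same R in every case — rank the leaving groups.
Rank by basicity of the departing species: weakest base leaves most easily.
(CH₃)₃C–OTf loses OTf⁻: pKₐ(CF₃SO₃H (triflic acid)) ≈ -14
(CH₃)₃C–OTs loses OTs⁻: pKₐ(p-CH₃C₆H₄SO₃H (TsOH)) ≈ -2.8
(CH₃)₃C–OPO(OH)₂ loses H₂PO₄⁻: pKₐ(H₃PO₄) ≈ 2.1
(CH₃)₃C–OBz loses PhCOO⁻: pKₐ(C₆H₅COOH) ≈ 4.2
(CH₃)₃C–OCH₃ loses CH₃O⁻: pKₐ(CH₃OH) ≈ 15.5

(CH₃)₃C–OTf > (CH₃)₃C–OTs > (CH₃)₃C–OPO(OH)₂ > (CH₃)₃C–OBz > (CH₃)₃C–OCH₃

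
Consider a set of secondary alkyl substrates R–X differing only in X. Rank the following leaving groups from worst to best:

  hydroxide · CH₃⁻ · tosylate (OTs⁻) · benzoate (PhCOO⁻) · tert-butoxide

Leaving-group ability tracks the stability of the departed species; conjugate-acid pKₐ is the usual yardstick (lower pKₐ → better LG).
tosylate (OTs⁻): pKₐ(p-CH₃C₆H₄SO₃H (TsOH)) ≈ -2.8
benzoate (PhCOO⁻): pKₐ(C₆H₅COOH) ≈ 4.2
hydroxide: pKₐ(H₂O) ≈ 15.7
tert-butoxide: pKₐ(t-BuOH) ≈ 18
CH₃⁻: pKₐ(CH₄) ≈ 48
Reversing gives the worst-to-best order requested.

CH₃⁻ < tert-butoxide < hydroxide < benzoate (PhCOO⁻) < tosylate (OTs⁻)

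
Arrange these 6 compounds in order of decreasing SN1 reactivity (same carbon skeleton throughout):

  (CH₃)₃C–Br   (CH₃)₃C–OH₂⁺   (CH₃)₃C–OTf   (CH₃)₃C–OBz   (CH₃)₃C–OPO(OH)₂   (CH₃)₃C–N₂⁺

(CH₃)₃C–N₂⁺ > (CH₃)₃C–OTf > (CH₃)₃C–Br > (CH₃)₃C–OH₂⁺ > (CH₃)₃C–OPO(OH)₂ > (CH₃)₃C–OBz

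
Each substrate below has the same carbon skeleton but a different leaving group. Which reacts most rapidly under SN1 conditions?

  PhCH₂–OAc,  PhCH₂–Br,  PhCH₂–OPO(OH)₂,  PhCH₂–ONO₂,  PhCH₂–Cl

PhCH₂–Br

Identical carbon frameworks mean the comparison reduces to leaving-group quality.
Rank by basicity of the departing species: weakest base leaves most easily.
PhCH₂–Br loses Br⁻: pKₐ(HBr) ≈ -9
PhCH₂–Cl loses Cl⁻: pKₐ(HCl) ≈ -7
PhCH₂–ONO₂ loses NO₃⁻: pKₐ(HNO₃) ≈ -1.3
PhCH₂–OPO(OH)₂ loses H₂PO₄⁻: pKₐ(H₃PO₄) ≈ 2.1
PhCH₂–OAc loses AcO⁻: pKₐ(CH₃COOH) ≈ 4.8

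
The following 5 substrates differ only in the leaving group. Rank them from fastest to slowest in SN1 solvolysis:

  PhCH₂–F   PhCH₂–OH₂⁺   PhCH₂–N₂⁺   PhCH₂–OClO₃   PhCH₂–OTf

The skeletons are identical, so relative rate is governed entirely by leaving-group ability.
Leaving-group ability tracks the stability of the departed species; conjugate-acid pKₐ is the usual yardstick (lower pKₐ → better LG).
PhCH₂–N₂⁺ loses N₂: no meaningful conjugate acid; N₂ departs as an exceptionally stable neutral molecule
PhCH₂–OTf loses OTf⁻: pKₐ(CF₃SO₃H (triflic acid)) ≈ -14
PhCH₂–OClO₃ loses ClO₄⁻: pKₐ(HClO₄) ≈ -10
PhCH₂–OH₂⁺ loses H₂O: pKₐ(H₃O⁺) ≈ -1.7
PhCH₂–F loses F⁻: pKₐ(HF) ≈ 3.2

PhCH₂–N₂⁺ > PhCH₂–OTf > PhCH₂–OClO₃ > PhCH₂–OH₂⁺ > PhCH₂–F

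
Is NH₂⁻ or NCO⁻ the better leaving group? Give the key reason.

NCO⁻

NCO⁻ is the better leaving group.
pKₐ(HOCN) ≈ 3.5 versus pKₐ(NH₃) ≈ 38: NCO⁻ is the much weaker base.
Resonance between N and O.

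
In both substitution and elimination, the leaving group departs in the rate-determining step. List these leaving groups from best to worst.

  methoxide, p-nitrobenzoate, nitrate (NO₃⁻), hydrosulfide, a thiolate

nitrate (NO₃⁻) > p-nitrobenzoate > hydrosulfide > a thiolate > methoxide

nitrate (NO₃⁻): pKₐ(HNO₃) ≈ -1.3
p-nitrobenzoate: pKₐ(p-nitrobenzoic acid) ≈ 3.4
hydrosulfide: pKₐ(H₂S) ≈ 7
a thiolate: pKₐ(RSH (a thiol)) ≈ 10.5
methoxide: pKₐ(CH₃OH) ≈ 15.5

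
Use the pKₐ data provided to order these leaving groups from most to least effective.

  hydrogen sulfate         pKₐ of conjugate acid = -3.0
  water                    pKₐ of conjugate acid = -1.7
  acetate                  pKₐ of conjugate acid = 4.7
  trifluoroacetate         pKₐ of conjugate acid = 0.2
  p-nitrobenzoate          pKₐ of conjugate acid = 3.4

hydrogen sulfate > water > trifluoroacetate > p-nitrobenzoate > acetate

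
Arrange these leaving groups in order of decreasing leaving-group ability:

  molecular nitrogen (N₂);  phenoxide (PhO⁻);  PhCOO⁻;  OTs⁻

A good leaving group is a weak base: the lower the pKₐ of its conjugate acid, the more readily it departs.
molecular nitrogen (N₂): no meaningful conjugate acid; N₂ departs as an exceptionally stable neutral molecule
OTs⁻: pKₐ(p-CH₃C₆H₄SO₃H (TsOH)) ≈ -2.8
PhCOO⁻: pKₐ(C₆H₅COOH) ≈ 4.2 — aryl carboxylate
phenoxide (PhO⁻): pKₐ(C₆H₅OH (phenol)) ≈ 10

molecular nitrogen (N₂) > OTs⁻ > PhCOO⁻ > phenoxide (PhO⁻)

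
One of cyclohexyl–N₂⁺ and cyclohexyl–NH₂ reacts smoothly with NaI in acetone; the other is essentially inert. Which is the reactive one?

From cyclohexyl–NH₂ the departing group would be NH₂⁻ (pKₐ(NH₃) ≈ 38). Extremely strong base; never a leaving group.
From cyclohexyl–N₂⁺ the leaving group is N₂ (no meaningful conjugate acid; N₂ departs as an exceptionally stable neutral molecule).
(In practice cyclohexyl–N₂⁺ is made from cyclohexyl–NH₂ by diazotisation (NaNO₂ / HCl, 0 °C), generating a diazonium salt that expels N₂.)

cyclohexyl–N₂⁺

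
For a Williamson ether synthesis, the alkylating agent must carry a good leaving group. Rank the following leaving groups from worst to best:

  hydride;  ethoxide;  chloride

hydride < ethoxide < chloride

chloride: pKₐ(HCl) ≈ -7 — moderately weak base
ethoxide: pKₐ(CH₃CH₂OH) ≈ 16
hydride: pKₐ(H₂) ≈ 36 — extremely strong base; leaves only in special hydride-transfer contexts
Listed from poorest to best leaving group as asked.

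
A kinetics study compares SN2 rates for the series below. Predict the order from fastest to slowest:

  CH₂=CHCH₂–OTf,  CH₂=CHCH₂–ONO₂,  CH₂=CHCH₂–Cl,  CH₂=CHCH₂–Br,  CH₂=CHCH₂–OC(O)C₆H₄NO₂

CH₂=CHCH₂–OTf > CH₂=CHCH₂–Br > CH₂=CHCH₂–Cl > CH₂=CHCH₂–ONO₂ > CH₂=CHCH₂–OC(O)C₆H₄NO₂

The skeletons are identical, so relative rate is governed entirely by leaving-group ability.
The more stable X⁻ (or X) is on its own — i.e. the weaker a base it is — the better a leaving group it makes.
CH₂=CHCH₂–OTf loses OTf⁻: pKₐ(CF₃SO₃H (triflic acid)) ≈ -14
CH₂=CHCH₂–Br loses Br⁻: pKₐ(HBr) ≈ -9
CH₂=CHCH₂–Cl loses Cl⁻: pKₐ(HCl) ≈ -7
CH₂=CHCH₂–ONO₂ loses NO₃⁻: pKₐ(HNO₃) ≈ -1.3
CH₂=CHCH₂–OC(O)C₆H₄NO₂ loses p-O₂N–C₆H₄–COO⁻: pKₐ(p-nitrobenzoic acid) ≈ 3.4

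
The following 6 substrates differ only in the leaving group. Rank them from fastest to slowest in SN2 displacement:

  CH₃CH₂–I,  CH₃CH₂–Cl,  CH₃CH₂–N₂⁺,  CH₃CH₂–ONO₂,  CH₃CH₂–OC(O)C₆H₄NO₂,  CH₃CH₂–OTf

With the same alkyl group throughout, only the leaving group differentiates the rates.
Leaving-group ability tracks the stability of the departed species; conjugate-acid pKₐ is the usual yardstick (lower pKₐ → better LG).
CH₃CH₂–N₂⁺ loses N₂: no meaningful conjugate acid; N₂ departs as an exceptionally stable neutral molecule
CH₃CH₂–OTf loses OTf⁻: pKₐ(CF₃SO₃H (triflic acid)) ≈ -14
CH₃CH₂–I loses I⁻: pKₐ(HI) ≈ -10
CH₃CH₂–Cl loses Cl⁻: pKₐ(HCl) ≈ -7
CH₃CH₂–ONO₂ loses NO₃⁻: pKₐ(HNO₃) ≈ -1.3
CH₃CH₂–OC(O)C₆H₄NO₂ loses p-O₂N–C₆H₄–COO⁻: pKₐ(p-nitrobenzoic acid) ≈ 3.4

CH₃CH₂–N₂⁺ > CH₃CH₂–OTf > CH₃CH₂–I > CH₃CH₂–Cl > CH₃CH₂–ONO₂ > CH₃CH₂–OC(O)C₆H₄NO₂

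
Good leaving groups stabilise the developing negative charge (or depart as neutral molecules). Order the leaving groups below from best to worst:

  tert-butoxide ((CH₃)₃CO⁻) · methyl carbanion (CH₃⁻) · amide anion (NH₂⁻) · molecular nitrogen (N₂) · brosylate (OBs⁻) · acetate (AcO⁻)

molecular nitrogen (N₂) > brosylate (OBs⁻) > acetate (AcO⁻) > tert-butoxide ((CH₃)₃CO⁻) > amide anion (NH₂⁻) > methyl carbanion (CH₃⁻)

molecular nitrogen (N₂): no meaningful conjugate acid; N₂ departs as an exceptionally stable neutral molecule
brosylate (OBs⁻): pKₐ(p-BrC₆H₄SO₃H) ≈ -2.8 — arenesulfonate with a p-bromo substituent
acetate (AcO⁻): pKₐ(CH₃COOH) ≈ 4.8 — resonance-stabilised but still a weak base
tert-butoxide ((CH₃)₃CO⁻): pKₐ(t-BuOH) ≈ 18
amide anion (NH₂⁻): pKₐ(NH₃) ≈ 38 — extremely strong base; never a leaving group
methyl carbanion (CH₃⁻): pKₐ(CH₄) ≈ 48 — unstabilised carbanion; the worst conceivable leaving group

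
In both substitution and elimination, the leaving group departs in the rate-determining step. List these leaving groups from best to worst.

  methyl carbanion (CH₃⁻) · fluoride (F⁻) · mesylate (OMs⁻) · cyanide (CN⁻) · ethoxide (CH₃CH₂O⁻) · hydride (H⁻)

mesylate (OMs⁻) > fluoride (F⁻) > cyanide (CN⁻) > ethoxide (CH₃CH₂O⁻) > hydride (H⁻) > methyl carbanion (CH₃⁻)

mesylate (OMs⁻): pKₐ(CH₃SO₃H (MsOH)) ≈ -1.9 — resonance-delocalised alkanesulfonate
fluoride (F⁻): pKₐ(HF) ≈ 3.2 — small and strongly basic; the poor halide leaving group
cyanide (CN⁻): pKₐ(HCN) ≈ 9.2
ethoxide (CH₃CH₂O⁻): pKₐ(CH₃CH₂OH) ≈ 16
hydride (H⁻): pKₐ(H₂) ≈ 36 — extremely strong base; leaves only in special hydride-transfer contexts
methyl carbanion (CH₃⁻): pKₐ(CH₄) ≈ 48 — unstabilised carbanion; the worst conceivable leaving group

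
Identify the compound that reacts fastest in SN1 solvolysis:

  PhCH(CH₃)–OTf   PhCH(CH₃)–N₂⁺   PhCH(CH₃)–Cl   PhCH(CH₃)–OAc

PhCH(CH₃)–N₂⁺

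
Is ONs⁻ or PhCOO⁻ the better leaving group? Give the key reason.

ONs⁻

ONs⁻ is the better leaving group.
pKₐ(p-O₂NC₆H₄SO₃H) ≈ -3.5 versus pKₐ(C₆H₅COOH) ≈ 4.2: ONs⁻ is the much weaker base.
P-nitro group further stabilises the sulfonate.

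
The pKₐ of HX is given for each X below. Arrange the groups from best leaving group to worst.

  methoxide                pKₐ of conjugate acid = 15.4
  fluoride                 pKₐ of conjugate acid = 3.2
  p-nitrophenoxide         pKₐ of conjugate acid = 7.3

Lower conjugate-acid pKₐ ⇒ weaker base ⇒ better leaving group.
Sorting by the given values: fluoride (3.2), p-nitrophenoxide (7.3), methoxide (15.4).

fluoride > p-nitrophenoxide > methoxide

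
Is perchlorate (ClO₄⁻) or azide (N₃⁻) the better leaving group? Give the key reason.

perchlorate (ClO₄⁻)

perchlorate (ClO₄⁻) is the better leaving group.
pKₐ(HClO₄) ≈ -10 versus pKₐ(HN₃) ≈ 4.7: perchlorate (ClO₄⁻) is the much weaker base.
Extremely weak base; rarely used for safety reasons.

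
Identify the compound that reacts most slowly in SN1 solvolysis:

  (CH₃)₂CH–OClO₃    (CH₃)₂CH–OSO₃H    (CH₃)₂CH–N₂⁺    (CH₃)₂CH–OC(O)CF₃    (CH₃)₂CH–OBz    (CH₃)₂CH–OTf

(CH₃)₂CH–OBz

Same R in every case — rank the leaving groups.
The more stable X⁻ (or X) is on its own — i.e. the weaker a base it is — the better a leaving group it makes.
(CH₃)₂CH–N₂⁺ loses N₂: no meaningful conjugate acid; N₂ departs as an exceptionally stable neutral molecule
(CH₃)₂CH–OTf loses OTf⁻: pKₐ(CF₃SO₃H (triflic acid)) ≈ -14
(CH₃)₂CH–OClO₃ loses ClO₄⁻: pKₐ(HClO₄) ≈ -10
(CH₃)₂CH–OSO₃H loses HSO₄⁻: pKₐ(H₂SO₄) ≈ -3
(CH₃)₂CH–OC(O)CF₃ loses CF₃COO⁻: pKₐ(CF₃COOH) ≈ 0.2
(CH₃)₂CH–OBz loses PhCOO⁻: pKₐ(C₆H₅COOH) ≈ 4.2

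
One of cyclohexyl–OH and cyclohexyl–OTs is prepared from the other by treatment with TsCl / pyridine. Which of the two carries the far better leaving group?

From cyclohexyl–OH the departing group would be OH⁻ (pKₐ(H₂O) ≈ 15.7). Strong base; essentially never leaves without prior activation.
From cyclohexyl–OTs the leaving group is OTs⁻ (pKₐ(p-CH₃C₆H₄SO₃H (TsOH)) ≈ -2.8). Resonance-delocalised arenesulfonate.
Treatment with TsCl / pyridine works by converting the hydroxyl into a tosylate, making cyclohexyl–OTs enormously more reactive.

cyclohexyl–OTs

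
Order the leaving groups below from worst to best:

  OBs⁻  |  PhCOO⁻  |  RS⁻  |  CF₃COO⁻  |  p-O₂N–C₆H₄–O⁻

Leaving-group ability tracks the stability of the departed species; conjugate-acid pKₐ is the usual yardstick (lower pKₐ → better LG).
OBs⁻: pKₐ(p-BrC₆H₄SO₃H) ≈ -2.8
CF₃COO⁻: pKₐ(CF₃COOH) ≈ 0.2 — strongly electron-withdrawing CF₃ stabilises the carboxylate
PhCOO⁻: pKₐ(C₆H₅COOH) ≈ 4.2
p-O₂N–C₆H₄–O⁻: pKₐ(p-nitrophenol) ≈ 7.2 — nitro group delocalises the charge; the classic chromogenic LG
RS⁻: pKₐ(RSH (a thiol)) ≈ 10.5 — moderately basic; rarely leaves without activation
Listed from poorest to best leaving group as asked.

RS⁻ < p-O₂N–C₆H₄–O⁻ < PhCOO⁻ < CF₃COO⁻ < OBs⁻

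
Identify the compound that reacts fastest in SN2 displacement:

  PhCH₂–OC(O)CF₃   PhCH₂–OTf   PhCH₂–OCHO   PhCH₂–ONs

PhCH₂–OTf

Same R in every case — rank the leaving groups.
The more stable X⁻ (or X) is on its own — i.e. the weaker a base it is — the better a leaving group it makes.
PhCH₂–OTf loses OTf⁻: pKₐ(CF₃SO₃H (triflic acid)) ≈ -14
PhCH₂–ONs loses ONs⁻: pKₐ(p-O₂NC₆H₄SO₃H) ≈ -3.5
PhCH₂–OC(O)CF₃ loses CF₃COO⁻: pKₐ(CF₃COOH) ≈ 0.2
PhCH₂–OCHO loses HCOO⁻: pKₐ(HCOOH) ≈ 3.8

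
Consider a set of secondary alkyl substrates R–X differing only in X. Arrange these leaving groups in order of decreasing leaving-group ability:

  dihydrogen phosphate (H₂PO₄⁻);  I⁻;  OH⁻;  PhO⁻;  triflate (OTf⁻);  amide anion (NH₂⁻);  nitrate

triflate (OTf⁻): pKₐ(CF₃SO₃H (triflic acid)) ≈ -14
I⁻: pKₐ(HI) ≈ -10 — large, highly polarisable; very weak base
nitrate: pKₐ(HNO₃) ≈ -1.3
dihydrogen phosphate (H₂PO₄⁻): pKₐ(H₃PO₄) ≈ 2.1 — moderate base; biological leaving group after further activation
PhO⁻: pKₐ(C₆H₅OH (phenol)) ≈ 10 — resonance into the ring helps, but still a poor LG
OH⁻: pKₐ(H₂O) ≈ 15.7
amide anion (NH₂⁻): pKₐ(NH₃) ≈ 38 — extremely strong base; never a leaving group

triflate (OTf⁻) > I⁻ > nitrate > dihydrogen phosphate (H₂PO₄⁻) > PhO⁻ > OH⁻ > amide anion (NH₂⁻)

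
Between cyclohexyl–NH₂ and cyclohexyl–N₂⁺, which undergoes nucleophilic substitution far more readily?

cyclohexyl–N₂⁺

From cyclohexyl–NH₂ the departing group would be NH₂⁻ (pKₐ(NH₃) ≈ 38). Extremely strong base; never a leaving group.
From cyclohexyl–N₂⁺ the leaving group is N₂ (no meaningful conjugate acid; N₂ departs as an exceptionally stable neutral molecule).
(In practice cyclohexyl–N₂⁺ is made from cyclohexyl–NH₂ by diazotisation (NaNO₂ / HCl, 0 °C), generating a diazonium salt that expels N₂.)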